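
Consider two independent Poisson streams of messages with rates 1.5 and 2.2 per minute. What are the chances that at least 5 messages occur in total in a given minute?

0.3128

Independent Poisson processes superpose: combined rate λ = 1.5 + 2.2 = 3.7 per minute.
So μ = 3.7.
P(N ≥ 5) = 1 − P(N ≤ 4) ≈ 0.3128.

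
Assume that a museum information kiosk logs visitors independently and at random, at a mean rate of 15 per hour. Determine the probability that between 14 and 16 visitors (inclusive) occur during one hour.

0.3009

With mean μ = 15 per hour,
P(14 ≤ N ≤ 16) = Σ_{j=14}^{16} e^(−15) · 15^j/j! ≈ 0.3009.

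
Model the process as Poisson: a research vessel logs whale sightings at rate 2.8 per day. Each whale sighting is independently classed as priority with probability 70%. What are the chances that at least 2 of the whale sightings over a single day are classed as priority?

0.5831

Thinning: the whale sightings that are classed as priority themselves form a Poisson process with rate 0.7 × 2.8 = 1.96 per day.
So μ = 1.96.
P(N ≥ 2) = 1 − P(N ≤ 1) ≈ 0.5831.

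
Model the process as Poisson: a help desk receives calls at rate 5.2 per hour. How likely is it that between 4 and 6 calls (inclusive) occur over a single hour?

0.4943

With mean μ = 5.2 per hour,
P(4 ≤ N ≤ 6) = Σ_{j=4}^{6} e^(−5.2) · 5.2^j/j! ≈ 0.4943.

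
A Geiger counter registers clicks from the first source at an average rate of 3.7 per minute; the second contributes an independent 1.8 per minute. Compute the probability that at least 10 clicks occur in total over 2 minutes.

0.6595

Independent Poisson processes superpose: combined rate λ = 3.7 + 1.8 = 5.5 per minute.
Over the interval, μ = 5.5 × 2 = 11 (2 minutes).
P(N ≥ 10) = 1 − P(N ≤ 9) ≈ 0.6595.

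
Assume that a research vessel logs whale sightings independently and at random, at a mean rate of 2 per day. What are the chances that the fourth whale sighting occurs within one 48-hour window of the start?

0.5665

Over the interval, μ = 2 × 2 = 4 (a 48-hour window = 2 days).
The fourth arrival falls in the interval iff at least 4 events occur there: P(S_4 ≤ t) = P(N ≥ 4) = 1 − P(N ≤ 3) ≈ 0.5665.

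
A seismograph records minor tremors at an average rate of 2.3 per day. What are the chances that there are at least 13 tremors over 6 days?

Over the interval, μ = 2.3 × 6 = 13.8 (6 days).
P(N ≥ 13) = 1 − P(N ≤ 12) = 1 − Σ_{j=0}^{12} e^(−μ) μ^j/j! ≈ 0.6216.

0.6216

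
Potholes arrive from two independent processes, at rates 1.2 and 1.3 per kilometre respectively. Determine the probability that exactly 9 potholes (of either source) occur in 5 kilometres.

0.0765

Independent Poisson processes superpose: combined rate λ = 1.2 + 1.3 = 2.5 per kilometre.
Over the interval, μ = 2.5 × 5 = 12.5 (5 kilometres).
P(N = 9) = e^(−12.5) · 12.5^9/9! ≈ 0.0765.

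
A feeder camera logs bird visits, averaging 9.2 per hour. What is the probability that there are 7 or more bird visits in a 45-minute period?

Over the interval, μ = 9.2 × 0.75 = 6.9 (a 45-minute period = 0.75 hours).
P(N ≥ 7) = 1 − P(N ≤ 6) = 1 − Σ_{j=0}^{6} e^(−μ) μ^j/j! ≈ 0.5353.

0.5353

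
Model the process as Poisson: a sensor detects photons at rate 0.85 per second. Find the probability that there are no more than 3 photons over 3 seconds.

0.7468

Over the interval, μ = 0.85 × 3 = 2.55 (3 seconds).
P(N ≤ 3) = Σ_{j=0}^{3} e^(−μ) μ^j/j! ≈ 0.7468.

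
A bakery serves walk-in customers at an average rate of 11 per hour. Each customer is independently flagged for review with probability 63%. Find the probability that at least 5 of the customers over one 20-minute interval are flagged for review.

Thinning: the customers that are flagged for review themselves form a Poisson process with rate 0.63 × 11 = 6.93 per hour.
Over the interval, μ = 6.93 × 1/3 = 2.31 (a 20-minute interval = 1/3 hours).
P(N ≥ 5) = 1 − P(N ≤ 4) ≈ 0.0849.

0.0849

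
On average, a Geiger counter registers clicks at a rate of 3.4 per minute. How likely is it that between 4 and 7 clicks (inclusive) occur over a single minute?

0.4186

With mean μ = 3.4 per minute,
P(4 ≤ N ≤ 7) = Σ_{j=4}^{7} e^(−3.4) · 3.4^j/j! ≈ 0.4186.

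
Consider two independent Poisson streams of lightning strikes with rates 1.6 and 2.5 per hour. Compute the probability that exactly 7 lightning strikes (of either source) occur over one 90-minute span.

0.1409

Independent Poisson processes superpose: combined rate λ = 1.6 + 2.5 = 4.1 per hour.
Over the interval, μ = 4.1 × 1.5 = 6.15 (a 90-minute span = 1.5 hours).
P(N = 7) = e^(−6.15) · 6.15^7/7! ≈ 0.1409.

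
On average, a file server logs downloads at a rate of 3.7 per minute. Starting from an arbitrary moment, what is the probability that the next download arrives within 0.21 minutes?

0.5402

Inter-arrival times are exponential with rate λ = 3.7 per minute.
P(T ≤ 0.21) = 1 − e^(−λt) = 1 − e^(−3.7 × 0.21) = 1 − e^(−0.777) ≈ 0.5402.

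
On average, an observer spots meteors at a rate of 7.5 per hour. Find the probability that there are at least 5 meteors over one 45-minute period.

0.6616

Over the interval, μ = 7.5 × 0.75 = 5.625 (a 45-minute period = 0.75 hours).
P(N ≥ 5) = 1 − P(N ≤ 4) = 1 − Σ_{j=0}^{4} e^(−μ) μ^j/j! ≈ 0.6616.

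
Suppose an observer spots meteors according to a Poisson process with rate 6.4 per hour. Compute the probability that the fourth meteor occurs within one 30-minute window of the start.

Over the interval, μ = 6.4 × 0.5 = 3.2 (a 30-minute window = 0.5 hours).
The fourth arrival falls in the interval iff at least 4 events occur there: P(S_4 ≤ t) = P(N ≥ 4) = 1 − P(N ≤ 3) ≈ 0.3975.

0.3975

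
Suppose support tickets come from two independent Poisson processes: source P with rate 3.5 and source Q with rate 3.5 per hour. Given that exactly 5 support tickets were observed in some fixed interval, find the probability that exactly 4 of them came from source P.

0.1562

Given the total, each event is independently from source P with probability p = λ_P/(λ_P+λ_Q) = 3.5/7 = 0.5000.
So K ~ Binomial(5, 3.5/7): P(K = 4) = C(5,4) · (3.5/7)^4 · (3.5/7)^1 ≈ 0.1562.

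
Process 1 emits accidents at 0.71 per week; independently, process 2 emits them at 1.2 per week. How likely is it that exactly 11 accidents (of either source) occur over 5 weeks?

0.1075

Independent Poisson processes superpose: combined rate λ = 0.71 + 1.2 = 1.91 per week.
Over the interval, μ = 1.91 × 5 = 9.55 (5 weeks).
P(N = 11) = e^(−9.55) · 9.55^11/11! ≈ 0.1075.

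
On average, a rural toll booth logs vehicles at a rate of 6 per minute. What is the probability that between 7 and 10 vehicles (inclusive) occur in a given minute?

0.3511

With mean μ = 6 per minute,
P(7 ≤ N ≤ 10) = Σ_{j=7}^{10} e^(−6) · 6^j/j! ≈ 0.3511.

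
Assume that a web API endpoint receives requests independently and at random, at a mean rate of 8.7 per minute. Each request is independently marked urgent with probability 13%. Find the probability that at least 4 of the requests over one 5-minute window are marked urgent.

0.8153

Thinning: the requests that are marked urgent themselves form a Poisson process with rate 0.13 × 8.7 = 1.131 per minute.
Over the interval, μ = 1.131 × 5 = 5.655 (a 5-minute window = 5 minutes).
P(N ≥ 4) = 1 − P(N ≤ 3) ≈ 0.8153.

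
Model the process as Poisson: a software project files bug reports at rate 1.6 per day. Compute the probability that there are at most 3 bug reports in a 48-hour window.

Over the interval, μ = 1.6 × 2 = 3.2 (a 48-hour window = 2 days).
P(N ≤ 3) = Σ_{j=0}^{3} e^(−μ) μ^j/j! ≈ 0.6025.

0.6025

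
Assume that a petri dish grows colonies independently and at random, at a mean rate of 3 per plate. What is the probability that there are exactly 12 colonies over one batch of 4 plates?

0.1144

Over the interval, μ = 3 × 4 = 12 (a batch of 4 plates = 4 plates).
P(N = 12) = e^(−μ) μ^12/12! = e^(−12) · 12^12/479001600 ≈ 0.1144.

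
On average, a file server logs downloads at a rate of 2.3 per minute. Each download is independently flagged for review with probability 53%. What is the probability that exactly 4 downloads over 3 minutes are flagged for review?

Thinning: the downloads that are flagged for review themselves form a Poisson process with rate 0.53 × 2.3 = 1.219 per minute.
Over the interval, μ = 1.219 × 3 = 3.657 (3 minutes).
P(N = 4) = e^(−3.657) · 3.657^4/4! ≈ 0.1923.

0.1923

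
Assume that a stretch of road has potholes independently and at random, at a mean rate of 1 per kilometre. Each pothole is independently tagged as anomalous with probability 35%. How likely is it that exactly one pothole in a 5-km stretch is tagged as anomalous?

0.3041

Thinning: the potholes that are tagged as anomalous themselves form a Poisson process with rate 0.35 × 1 = 0.35 per kilometre.
Over the interval, μ = 0.35 × 5 = 1.75 (a 5-km stretch = 5 kilometres).
P(N = 1) = e^(−1.75) · 1.75^1/1! ≈ 0.3041.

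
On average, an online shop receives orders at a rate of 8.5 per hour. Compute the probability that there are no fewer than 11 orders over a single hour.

With mean μ = 8.5 per hour,
P(N ≥ 11) = 1 − P(N ≤ 10) = 1 − Σ_{j=0}^{10} e^(−μ) μ^j/j! ≈ 0.2366.

0.2366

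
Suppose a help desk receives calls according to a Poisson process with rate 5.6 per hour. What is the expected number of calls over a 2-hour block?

11.2

E[N] = λt = 5.6 × 2 = 11.2 (a 2-hour block = 2 hours).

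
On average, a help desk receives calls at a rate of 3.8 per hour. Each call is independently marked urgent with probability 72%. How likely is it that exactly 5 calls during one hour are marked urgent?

0.0828

Thinning: the calls that are marked urgent themselves form a Poisson process with rate 0.72 × 3.8 = 2.736 per hour.
So μ = 2.736.
P(N = 5) = e^(−2.736) · 2.736^5/5! ≈ 0.0828.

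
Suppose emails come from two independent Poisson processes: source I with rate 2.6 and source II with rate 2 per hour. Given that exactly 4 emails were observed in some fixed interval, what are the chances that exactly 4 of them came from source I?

Given the total, each event is independently from source I with probability p = λ_I/(λ_I+λ_II) = 2.6/4.6 ≈ 0.5652.
So K ~ Binomial(4, 2.6/4.6): P(K = 4) = C(4,4) · (2.6/4.6)^4 · (2/4.6)^0 ≈ 0.1021.

0.1021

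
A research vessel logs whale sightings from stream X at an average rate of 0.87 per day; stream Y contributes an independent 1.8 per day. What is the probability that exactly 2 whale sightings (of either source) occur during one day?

Independent Poisson processes superpose: combined rate λ = 0.87 + 1.8 = 2.67 per day.
So μ = 2.67.
P(N = 2) = e^(−2.67) · 2.67^2/2! ≈ 0.2468.

0.2468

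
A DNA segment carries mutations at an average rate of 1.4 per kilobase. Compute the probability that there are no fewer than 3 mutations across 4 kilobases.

0.9176

Over the interval, μ = 1.4 × 4 = 5.6 (4 kilobases).
P(N ≥ 3) = 1 − P(N ≤ 2) = 1 − Σ_{j=0}^{2} e^(−μ) μ^j/j! ≈ 0.9176.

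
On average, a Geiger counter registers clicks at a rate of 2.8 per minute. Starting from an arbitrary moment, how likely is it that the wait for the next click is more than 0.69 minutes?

The wait for the next event is exponential with rate λ = 2.8 per minute.
P(T > 0.69) = e^(−λt) = e^(−2.8 × 0.69) = e^(−1.932) ≈ 0.1449.

0.1449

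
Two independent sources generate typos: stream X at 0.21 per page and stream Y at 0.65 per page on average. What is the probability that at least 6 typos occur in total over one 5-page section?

Independent Poisson processes superpose: combined rate λ = 0.21 + 0.65 = 0.86 per page.
Over the interval, μ = 0.86 × 5 = 4.3 (a 5-page section = 5 pages).
P(N ≥ 6) = 1 − P(N ≤ 5) ≈ 0.2633.

0.2633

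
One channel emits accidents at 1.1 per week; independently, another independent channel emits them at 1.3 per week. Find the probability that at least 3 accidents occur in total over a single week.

Independent Poisson processes superpose: combined rate λ = 1.1 + 1.3 = 2.4 per week.
So μ = 2.4.
P(N ≥ 3) = 1 − P(N ≤ 2) ≈ 0.4303.

0.4303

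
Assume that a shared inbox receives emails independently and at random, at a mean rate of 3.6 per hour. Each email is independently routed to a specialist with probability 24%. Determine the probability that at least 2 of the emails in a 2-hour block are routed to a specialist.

Thinning: the emails that are routed to a specialist themselves form a Poisson process with rate 0.24 × 3.6 = 0.864 per hour.
Over the interval, μ = 0.864 × 2 = 1.728 (a 2-hour block = 2 hours).
P(N ≥ 2) = 1 − P(N ≤ 1) ≈ 0.5154.

0.5154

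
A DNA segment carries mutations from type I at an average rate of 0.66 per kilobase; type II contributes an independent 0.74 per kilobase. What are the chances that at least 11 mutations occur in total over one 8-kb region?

0.5638

Independent Poisson processes superpose: combined rate λ = 0.66 + 0.74 = 1.4 per kilobase.
Over the interval, μ = 1.4 × 8 = 11.2 (an 8-kb region = 8 kilobases).
P(N ≥ 11) = 1 − P(N ≤ 10) ≈ 0.5638.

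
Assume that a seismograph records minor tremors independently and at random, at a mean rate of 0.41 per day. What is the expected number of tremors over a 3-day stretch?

E[N] = λt = 0.41 × 3 = 1.23 (a 3-day stretch = 3 days).

1.23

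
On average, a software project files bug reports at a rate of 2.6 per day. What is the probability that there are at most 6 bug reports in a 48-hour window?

Over the interval, μ = 2.6 × 2 = 5.2 (a 48-hour window = 2 days).
P(N ≤ 6) = Σ_{j=0}^{6} e^(−μ) μ^j/j! ≈ 0.7324.

0.7324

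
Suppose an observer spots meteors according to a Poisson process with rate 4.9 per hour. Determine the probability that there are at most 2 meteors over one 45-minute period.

Over the interval, μ = 4.9 × 0.75 = 3.675 (a 45-minute period = 0.75 hours).
P(N ≤ 2) = Σ_{j=0}^{2} e^(−μ) μ^j/j! ≈ 0.2897.

0.2897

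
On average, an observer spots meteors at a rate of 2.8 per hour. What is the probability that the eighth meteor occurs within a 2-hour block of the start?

Over the interval, μ = 2.8 × 2 = 5.6 (a 2-hour block = 2 hours).
The eighth arrival falls in the interval iff at least 8 events occur there: P(S_8 ≤ t) = P(N ≥ 8) = 1 − P(N ≤ 7) ≈ 0.2030.

0.2030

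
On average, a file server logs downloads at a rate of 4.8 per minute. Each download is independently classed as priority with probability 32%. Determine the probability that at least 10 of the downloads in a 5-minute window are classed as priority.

0.2445

Thinning: the downloads that are classed as priority themselves form a Poisson process with rate 0.32 × 4.8 = 1.536 per minute.
Over the interval, μ = 1.536 × 5 = 7.68 (a 5-minute window = 5 minutes).
P(N ≥ 10) = 1 − P(N ≤ 9) ≈ 0.2445.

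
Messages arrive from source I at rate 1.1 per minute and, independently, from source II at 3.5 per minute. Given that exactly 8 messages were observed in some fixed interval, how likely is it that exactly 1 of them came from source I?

Given the total, each event is independently from source I with probability p = λ_I/(λ_I+λ_II) = 1.1/4.6 ≈ 0.2391.
So K ~ Binomial(8, 1.1/4.6): P(K = 1) = C(8,1) · (1.1/4.6)^1 · (3.5/4.6)^7 ≈ 0.2824.

0.2824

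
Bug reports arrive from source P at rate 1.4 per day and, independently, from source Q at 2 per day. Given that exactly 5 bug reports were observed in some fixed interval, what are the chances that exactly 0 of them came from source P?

0.0704

Given the total, each event is independently from source P with probability p = λ_P/(λ_P+λ_Q) = 1.4/3.4 ≈ 0.4118.
So K ~ Binomial(5, 1.4/3.4): P(K = 0) = C(5,0) · (1.4/3.4)^0 · (2/3.4)^5 ≈ 0.0704.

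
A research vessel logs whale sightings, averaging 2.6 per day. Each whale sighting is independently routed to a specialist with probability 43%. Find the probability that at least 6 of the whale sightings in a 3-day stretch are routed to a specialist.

Thinning: the whale sightings that are routed to a specialist themselves form a Poisson process with rate 0.43 × 2.6 = 1.118 per day.
Over the interval, μ = 1.118 × 3 = 3.354 (a 3-day stretch = 3 days).
P(N ≥ 6) = 1 − P(N ≤ 5) ≈ 0.1237.

0.1237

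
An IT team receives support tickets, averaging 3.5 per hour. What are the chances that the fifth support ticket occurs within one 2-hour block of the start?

Over the interval, μ = 3.5 × 2 = 7 (a 2-hour block = 2 hours).
The fifth arrival falls in the interval iff at least 5 events occur there: P(S_5 ≤ t) = P(N ≥ 5) = 1 − P(N ≤ 4) ≈ 0.8270.

0.8270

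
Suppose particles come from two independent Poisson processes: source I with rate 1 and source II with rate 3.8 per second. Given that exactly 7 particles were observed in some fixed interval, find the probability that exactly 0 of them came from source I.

Given the total, each event is independently from source I with probability p = λ_I/(λ_I+λ_II) = 1/4.8 ≈ 0.2083.
So K ~ Binomial(7, 1/4.8): P(K = 0) = C(7,0) · (1/4.8)^0 · (3.8/4.8)^7 ≈ 0.1949.

0.1949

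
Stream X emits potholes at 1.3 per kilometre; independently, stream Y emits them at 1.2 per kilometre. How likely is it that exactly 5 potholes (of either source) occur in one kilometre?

0.0668

Independent Poisson processes superpose: combined rate λ = 1.3 + 1.2 = 2.5 per kilometre.
So μ = 2.5.
P(N = 5) = e^(−2.5) · 2.5^5/5! ≈ 0.0668.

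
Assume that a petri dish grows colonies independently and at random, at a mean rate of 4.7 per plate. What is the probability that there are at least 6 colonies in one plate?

With mean μ = 4.7 per plate,
P(N ≥ 6) = 1 − P(N ≤ 5) = 1 − Σ_{j=0}^{5} e^(−μ) μ^j/j! ≈ 0.3316.

0.3316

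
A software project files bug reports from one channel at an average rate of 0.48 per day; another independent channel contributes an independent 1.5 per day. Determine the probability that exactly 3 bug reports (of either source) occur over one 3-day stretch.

Independent Poisson processes superpose: combined rate λ = 0.48 + 1.5 = 1.98 per day.
Over the interval, μ = 1.98 × 3 = 5.94 (a 3-day stretch = 3 days).
P(N = 3) = e^(−5.94) · 5.94^3/3! ≈ 0.0919.

0.0919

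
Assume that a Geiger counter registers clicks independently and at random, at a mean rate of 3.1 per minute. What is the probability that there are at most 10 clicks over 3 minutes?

0.6699

Over the interval, μ = 3.1 × 3 = 9.3 (3 minutes).
P(N ≤ 10) = Σ_{j=0}^{10} e^(−μ) μ^j/j! ≈ 0.6699.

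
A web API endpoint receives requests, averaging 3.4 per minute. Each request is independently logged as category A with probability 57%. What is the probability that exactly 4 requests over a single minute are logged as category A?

Thinning: the requests that are logged as category A themselves form a Poisson process with rate 0.57 × 3.4 = 1.938 per minute.
So μ = 1.938.
P(N = 4) = e^(−1.938) · 1.938^4/4! ≈ 0.0846.

0.0846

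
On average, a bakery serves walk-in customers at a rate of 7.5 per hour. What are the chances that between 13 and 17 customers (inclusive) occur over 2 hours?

0.4812

Over the interval, μ = 7.5 × 2 = 15 (2 hours).
P(13 ≤ N ≤ 17) = Σ_{j=13}^{17} e^(−15) · 15^j/j! ≈ 0.4812.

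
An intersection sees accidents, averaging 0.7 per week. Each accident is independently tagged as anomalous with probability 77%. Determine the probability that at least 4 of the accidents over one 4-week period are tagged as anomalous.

0.1721

Thinning: the accidents that are tagged as anomalous themselves form a Poisson process with rate 0.77 × 0.7 = 0.539 per week.
Over the interval, μ = 0.539 × 4 = 2.156 (a 4-week period = 4 weeks).
P(N ≥ 4) = 1 − P(N ≤ 3) ≈ 0.1721.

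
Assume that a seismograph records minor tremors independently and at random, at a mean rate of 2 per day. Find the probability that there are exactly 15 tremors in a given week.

Over the interval, μ = 2 × 7 = 14 (a week = 7 days).
P(N = 15) = e^(−μ) μ^15/15! = e^(−14) · 14^15/1307674368000 ≈ 0.0989.

0.0989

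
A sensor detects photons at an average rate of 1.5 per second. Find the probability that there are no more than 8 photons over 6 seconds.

Over the interval, μ = 1.5 × 6 = 9 (6 seconds).
P(N ≤ 8) = Σ_{j=0}^{8} e^(−μ) μ^j/j! ≈ 0.4557.

0.4557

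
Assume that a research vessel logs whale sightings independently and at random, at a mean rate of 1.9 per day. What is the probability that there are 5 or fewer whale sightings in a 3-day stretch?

Over the interval, μ = 1.9 × 3 = 5.7 (a 3-day stretch = 3 days).
P(N ≤ 5) = Σ_{j=0}^{5} e^(−μ) μ^j/j! ≈ 0.4950.

0.4950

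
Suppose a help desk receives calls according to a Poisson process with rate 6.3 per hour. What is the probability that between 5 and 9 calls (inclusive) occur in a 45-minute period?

0.4871

Over the interval, μ = 6.3 × 0.75 = 4.725 (a 45-minute period = 0.75 hours).
P(5 ≤ N ≤ 9) = Σ_{j=5}^{9} e^(−4.725) · 4.725^j/j! ≈ 0.4871.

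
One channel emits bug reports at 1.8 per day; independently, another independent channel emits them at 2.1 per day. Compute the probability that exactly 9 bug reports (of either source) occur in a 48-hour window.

0.1207

Independent Poisson processes superpose: combined rate λ = 1.8 + 2.1 = 3.9 per day.
Over the interval, μ = 3.9 × 2 = 7.8 (a 48-hour window = 2 days).
P(N = 9) = e^(−7.8) · 7.8^9/9! ≈ 0.1207.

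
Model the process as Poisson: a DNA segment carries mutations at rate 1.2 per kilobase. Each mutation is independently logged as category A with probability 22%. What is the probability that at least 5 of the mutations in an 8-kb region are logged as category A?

Thinning: the mutations that are logged as category A themselves form a Poisson process with rate 0.22 × 1.2 = 0.264 per kilobase.
Over the interval, μ = 0.264 × 8 = 2.112 (an 8-kb region = 8 kilobases).
P(N ≥ 5) = 1 − P(N ≤ 4) ≈ 0.0633.

0.0633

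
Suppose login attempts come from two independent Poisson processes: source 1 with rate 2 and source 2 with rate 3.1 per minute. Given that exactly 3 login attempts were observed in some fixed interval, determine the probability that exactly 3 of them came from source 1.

Given the total, each event is independently from source 1 with probability p = λ_1/(λ_1+λ_2) = 2/5.1 ≈ 0.3922.
So K ~ Binomial(3, 2/5.1): P(K = 3) = C(3,3) · (2/5.1)^3 · (3.1/5.1)^0 ≈ 0.0603.

0.0603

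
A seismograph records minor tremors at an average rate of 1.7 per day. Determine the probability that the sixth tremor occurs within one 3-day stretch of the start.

0.4016

Over the interval, μ = 1.7 × 3 = 5.1 (a 3-day stretch = 3 days).
The sixth arrival falls in the interval iff at least 6 events occur there: P(S_6 ≤ t) = P(N ≥ 6) = 1 − P(N ≤ 5) ≈ 0.4016.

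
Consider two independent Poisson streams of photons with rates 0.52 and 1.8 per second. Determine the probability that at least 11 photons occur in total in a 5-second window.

0.6095

Independent Poisson processes superpose: combined rate λ = 0.52 + 1.8 = 2.32 per second.
Over the interval, μ = 2.32 × 5 = 11.6 (a 5-second window = 5 seconds).
P(N ≥ 11) = 1 − P(N ≤ 10) ≈ 0.6095.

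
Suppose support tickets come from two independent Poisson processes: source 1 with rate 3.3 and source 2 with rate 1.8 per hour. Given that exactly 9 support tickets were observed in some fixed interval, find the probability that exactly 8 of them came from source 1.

Given the total, each event is independently from source 1 with probability p = λ_1/(λ_1+λ_2) = 3.3/5.1 ≈ 0.6471.
So K ~ Binomial(9, 3.3/5.1): P(K = 8) = C(9,8) · (3.3/5.1)^8 · (1.8/5.1)^1 ≈ 0.0976.

0.0976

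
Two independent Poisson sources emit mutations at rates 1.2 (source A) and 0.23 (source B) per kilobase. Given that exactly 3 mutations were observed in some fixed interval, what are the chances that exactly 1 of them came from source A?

Given the total, each event is independently from source A with probability p = λ_A/(λ_A+λ_B) = 1.2/1.43 ≈ 0.8392.
So K ~ Binomial(3, 1.2/1.43): P(K = 1) = C(3,1) · (1.2/1.43)^1 · (0.23/1.43)^2 ≈ 0.0651.

0.0651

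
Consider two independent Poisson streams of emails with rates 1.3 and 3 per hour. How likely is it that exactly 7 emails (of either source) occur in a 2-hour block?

Independent Poisson processes superpose: combined rate λ = 1.3 + 3 = 4.3 per hour.
Over the interval, μ = 4.3 × 2 = 8.6 (a 2-hour block = 2 hours).
P(N = 7) = e^(−8.6) · 8.6^7/7! ≈ 0.1271.

0.1271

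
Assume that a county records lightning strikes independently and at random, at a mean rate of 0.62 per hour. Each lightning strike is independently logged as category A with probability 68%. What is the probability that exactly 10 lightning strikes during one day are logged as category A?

Thinning: the lightning strikes that are logged as category A themselves form a Poisson process with rate 0.68 × 0.62 = 0.4216 per hour.
Over the interval, μ = 0.4216 × 24 = 10.1184 (a day = 24 hours).
P(N = 10) = e^(−10.1184) · 10.1184^10/10! ≈ 0.1250.

0.1250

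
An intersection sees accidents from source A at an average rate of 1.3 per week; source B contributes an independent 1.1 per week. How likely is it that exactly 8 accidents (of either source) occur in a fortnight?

Independent Poisson processes superpose: combined rate λ = 1.3 + 1.1 = 2.4 per week.
Over the interval, μ = 2.4 × 2 = 4.8 (a fortnight = 2 weeks).
P(N = 8) = e^(−4.8) · 4.8^8/8! ≈ 0.0575.

0.0575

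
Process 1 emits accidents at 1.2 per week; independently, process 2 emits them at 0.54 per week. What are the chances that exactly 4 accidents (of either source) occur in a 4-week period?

0.0928

Independent Poisson processes superpose: combined rate λ = 1.2 + 0.54 = 1.74 per week.
Over the interval, μ = 1.74 × 4 = 6.96 (a 4-week period = 4 weeks).
P(N = 4) = e^(−6.96) · 6.96^4/4! ≈ 0.0928.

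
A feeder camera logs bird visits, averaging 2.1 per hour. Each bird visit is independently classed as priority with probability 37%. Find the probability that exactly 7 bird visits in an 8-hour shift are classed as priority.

Thinning: the bird visits that are classed as priority themselves form a Poisson process with rate 0.37 × 2.1 = 0.777 per hour.
Over the interval, μ = 0.777 × 8 = 6.216 (an 8-hour shift = 8 hours).
P(N = 7) = e^(−6.216) · 6.216^7/7! ≈ 0.1421.

0.1421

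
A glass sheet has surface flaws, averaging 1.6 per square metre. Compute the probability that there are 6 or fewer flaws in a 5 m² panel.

Over the interval, μ = 1.6 × 5 = 8 (a 5 m² panel = 5 square metres).
P(N ≤ 6) = Σ_{j=0}^{6} e^(−μ) μ^j/j! ≈ 0.3134.

0.3134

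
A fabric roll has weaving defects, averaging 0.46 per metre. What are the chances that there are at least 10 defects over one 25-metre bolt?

0.7112

Over the interval, μ = 0.46 × 25 = 11.5 (a 25-metre bolt = 25 metres).
P(N ≥ 10) = 1 − P(N ≤ 9) = 1 − Σ_{j=0}^{9} e^(−μ) μ^j/j! ≈ 0.7112.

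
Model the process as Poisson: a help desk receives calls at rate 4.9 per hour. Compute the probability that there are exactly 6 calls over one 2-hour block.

Over the interval, μ = 4.9 × 2 = 9.8 (a 2-hour block = 2 hours).
P(N = 6) = e^(−μ) μ^6/6! = e^(−9.8) · 9.8^6/720 ≈ 0.0682.

0.0682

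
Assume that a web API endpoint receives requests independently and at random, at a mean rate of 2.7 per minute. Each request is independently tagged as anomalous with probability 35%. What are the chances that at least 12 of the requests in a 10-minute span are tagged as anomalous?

Thinning: the requests that are tagged as anomalous themselves form a Poisson process with rate 0.35 × 2.7 = 0.945 per minute.
Over the interval, μ = 0.945 × 10 = 9.45 (a 10-minute span = 10 minutes).
P(N ≥ 12) = 1 − P(N ≤ 11) ≈ 0.2427.

0.2427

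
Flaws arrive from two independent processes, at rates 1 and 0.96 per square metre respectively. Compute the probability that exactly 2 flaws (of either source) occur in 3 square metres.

Independent Poisson processes superpose: combined rate λ = 1 + 0.96 = 1.96 per square metre.
Over the interval, μ = 1.96 × 3 = 5.88 (3 square metres).
P(N = 2) = e^(−5.88) · 5.88^2/2! ≈ 0.0483.

0.0483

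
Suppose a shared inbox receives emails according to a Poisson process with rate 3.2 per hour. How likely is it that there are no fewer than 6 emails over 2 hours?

0.6163

Over the interval, μ = 3.2 × 2 = 6.4 (2 hours).
P(N ≥ 6) = 1 − P(N ≤ 5) = 1 − Σ_{j=0}^{5} e^(−μ) μ^j/j! ≈ 0.6163.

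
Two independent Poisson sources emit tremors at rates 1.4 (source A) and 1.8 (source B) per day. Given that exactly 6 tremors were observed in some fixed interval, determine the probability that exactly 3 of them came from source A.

0.2981

Given the total, each event is independently from source A with probability p = λ_A/(λ_A+λ_B) = 1.4/3.2 = 0.4375.
So K ~ Binomial(6, 1.4/3.2): P(K = 3) = C(6,3) · (1.4/3.2)^3 · (1.8/3.2)^3 ≈ 0.2981.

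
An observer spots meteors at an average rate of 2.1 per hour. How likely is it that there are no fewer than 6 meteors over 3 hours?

Over the interval, μ = 2.1 × 3 = 6.3 (3 hours).
P(N ≥ 6) = 1 − P(N ≤ 5) = 1 − Σ_{j=0}^{5} e^(−μ) μ^j/j! ≈ 0.6012.

0.6012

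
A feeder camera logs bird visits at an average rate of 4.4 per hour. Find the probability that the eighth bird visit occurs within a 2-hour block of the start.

0.6522

Over the interval, μ = 4.4 × 2 = 8.8 (a 2-hour block = 2 hours).
The eighth arrival falls in the interval iff at least 8 events occur there: P(S_8 ≤ t) = P(N ≥ 8) = 1 − P(N ≤ 7) ≈ 0.6522.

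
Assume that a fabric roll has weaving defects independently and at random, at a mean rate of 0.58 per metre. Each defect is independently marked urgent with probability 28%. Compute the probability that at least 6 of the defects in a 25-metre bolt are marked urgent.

Thinning: the defects that are marked urgent themselves form a Poisson process with rate 0.28 × 0.58 = 0.1624 per metre.
Over the interval, μ = 0.1624 × 25 = 4.06 (a 25-metre bolt = 25 metres).
P(N ≥ 6) = 1 − P(N ≤ 5) ≈ 0.2243.

0.2243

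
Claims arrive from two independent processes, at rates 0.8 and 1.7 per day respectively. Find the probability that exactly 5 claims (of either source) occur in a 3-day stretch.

Independent Poisson processes superpose: combined rate λ = 0.8 + 1.7 = 2.5 per day.
Over the interval, μ = 2.5 × 3 = 7.5 (a 3-day stretch = 3 days).
P(N = 5) = e^(−7.5) · 7.5^5/5! ≈ 0.1094.

0.1094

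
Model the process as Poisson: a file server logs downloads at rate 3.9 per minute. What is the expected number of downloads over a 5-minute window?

E[N] = λt = 3.9 × 5 = 19.5 (a 5-minute window = 5 minutes).

19.5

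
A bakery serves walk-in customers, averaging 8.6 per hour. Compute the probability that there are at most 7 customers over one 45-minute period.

Over the interval, μ = 8.6 × 0.75 = 6.45 (a 45-minute period = 0.75 hours).
P(N ≤ 7) = Σ_{j=0}^{7} e^(−μ) μ^j/j! ≈ 0.6801.

0.6801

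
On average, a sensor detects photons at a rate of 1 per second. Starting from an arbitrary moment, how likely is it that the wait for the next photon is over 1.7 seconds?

The wait for the next event is exponential with rate λ = 1 per second.
P(T > 1.7) = e^(−λt) = e^(−1 × 1.7) = e^(−1.7) ≈ 0.1827.

0.1827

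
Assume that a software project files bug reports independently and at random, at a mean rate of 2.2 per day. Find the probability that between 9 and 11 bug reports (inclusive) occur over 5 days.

Over the interval, μ = 2.2 × 5 = 11 (5 days).
P(9 ≤ N ≤ 11) = Σ_{j=9}^{11} e^(−11) · 11^j/j! ≈ 0.3473.

0.3473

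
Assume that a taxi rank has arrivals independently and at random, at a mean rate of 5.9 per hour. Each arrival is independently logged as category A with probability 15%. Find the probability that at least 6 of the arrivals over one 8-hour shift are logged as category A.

Thinning: the arrivals that are logged as category A themselves form a Poisson process with rate 0.15 × 5.9 = 0.885 per hour.
Over the interval, μ = 0.885 × 8 = 7.08 (an 8-hour shift = 8 hours).
P(N ≥ 6) = 1 − P(N ≤ 5) ≈ 0.7094.

0.7094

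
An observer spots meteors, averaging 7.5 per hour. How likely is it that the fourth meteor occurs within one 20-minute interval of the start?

Over the interval, μ = 7.5 × 1/3 = 2.5 (a 20-minute interval = 1/3 hours).
The fourth arrival falls in the interval iff at least 4 events occur there: P(S_4 ≤ t) = P(N ≥ 4) = 1 − P(N ≤ 3) ≈ 0.2424.

0.2424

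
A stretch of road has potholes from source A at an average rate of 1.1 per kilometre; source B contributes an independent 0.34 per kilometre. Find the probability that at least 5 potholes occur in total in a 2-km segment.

Independent Poisson processes superpose: combined rate λ = 1.1 + 0.34 = 1.44 per kilometre.
Over the interval, μ = 1.44 × 2 = 2.88 (a 2-km segment = 2 kilometres).
P(N ≥ 5) = 1 − P(N ≤ 4) ≈ 0.1650.

0.1650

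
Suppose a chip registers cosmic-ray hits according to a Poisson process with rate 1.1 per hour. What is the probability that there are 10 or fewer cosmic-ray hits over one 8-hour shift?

0.7294

Over the interval, μ = 1.1 × 8 = 8.8 (an 8-hour shift = 8 hours).
P(N ≤ 10) = Σ_{j=0}^{10} e^(−μ) μ^j/j! ≈ 0.7294.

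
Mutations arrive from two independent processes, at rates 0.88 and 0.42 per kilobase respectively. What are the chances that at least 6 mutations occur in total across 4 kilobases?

Independent Poisson processes superpose: combined rate λ = 0.88 + 0.42 = 1.3 per kilobase.
Over the interval, μ = 1.3 × 4 = 5.2 (4 kilobases).
P(N ≥ 6) = 1 − P(N ≤ 5) ≈ 0.4191.

0.4191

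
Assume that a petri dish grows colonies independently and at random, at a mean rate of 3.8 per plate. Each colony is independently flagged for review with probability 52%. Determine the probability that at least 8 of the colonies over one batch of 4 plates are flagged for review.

Thinning: the colonies that are flagged for review themselves form a Poisson process with rate 0.52 × 3.8 = 1.976 per plate.
Over the interval, μ = 1.976 × 4 = 7.904 (a batch of 4 plates = 4 plates).
P(N ≥ 8) = 1 − P(N ≤ 7) ≈ 0.5336.

0.5336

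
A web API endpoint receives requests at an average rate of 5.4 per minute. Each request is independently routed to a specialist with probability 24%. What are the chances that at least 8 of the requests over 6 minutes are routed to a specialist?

0.5154

Thinning: the requests that are routed to a specialist themselves form a Poisson process with rate 0.24 × 5.4 = 1.296 per minute.
Over the interval, μ = 1.296 × 6 = 7.776 (6 minutes).
P(N ≥ 8) = 1 − P(N ≤ 7) ≈ 0.5154.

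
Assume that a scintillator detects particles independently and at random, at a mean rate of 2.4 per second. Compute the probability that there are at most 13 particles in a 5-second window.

0.6815

Over the interval, μ = 2.4 × 5 = 12 (a 5-second window = 5 seconds).
P(N ≤ 13) = Σ_{j=0}^{13} e^(−μ) μ^j/j! ≈ 0.6815.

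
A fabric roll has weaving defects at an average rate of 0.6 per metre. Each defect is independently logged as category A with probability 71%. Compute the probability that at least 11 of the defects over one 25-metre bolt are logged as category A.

0.4977

Thinning: the defects that are logged as category A themselves form a Poisson process with rate 0.71 × 0.6 = 0.426 per metre.
Over the interval, μ = 0.426 × 25 = 10.65 (a 25-metre bolt = 25 metres).
P(N ≥ 11) = 1 − P(N ≤ 10) ≈ 0.4977.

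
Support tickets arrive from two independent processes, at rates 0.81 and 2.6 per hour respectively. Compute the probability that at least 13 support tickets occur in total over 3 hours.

0.2307

Independent Poisson processes superpose: combined rate λ = 0.81 + 2.6 = 3.41 per hour.
Over the interval, μ = 3.41 × 3 = 10.23 (3 hours).
P(N ≥ 13) = 1 − P(N ≤ 12) ≈ 0.2307.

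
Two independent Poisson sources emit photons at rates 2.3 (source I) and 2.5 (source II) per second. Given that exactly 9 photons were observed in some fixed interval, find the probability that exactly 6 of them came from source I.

0.1436

Given the total, each event is independently from source I with probability p = λ_I/(λ_I+λ_II) = 2.3/4.8 ≈ 0.4792.
So K ~ Binomial(9, 2.3/4.8): P(K = 6) = C(9,6) · (2.3/4.8)^6 · (2.5/4.8)^3 ≈ 0.1436.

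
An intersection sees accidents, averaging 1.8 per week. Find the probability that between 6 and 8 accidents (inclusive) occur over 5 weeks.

0.3400

Over the interval, μ = 1.8 × 5 = 9 (5 weeks).
P(6 ≤ N ≤ 8) = Σ_{j=6}^{8} e^(−9) · 9^j/j! ≈ 0.3400.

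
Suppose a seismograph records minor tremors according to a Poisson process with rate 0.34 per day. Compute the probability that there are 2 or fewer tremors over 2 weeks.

Over the interval, μ = 0.34 × 14 = 4.76 (2 weeks = 14 days).
P(N ≤ 2) = Σ_{j=0}^{2} e^(−μ) μ^j/j! ≈ 0.1464.

0.1464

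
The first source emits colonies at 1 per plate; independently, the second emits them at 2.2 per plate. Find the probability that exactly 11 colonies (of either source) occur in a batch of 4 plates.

0.1045

Independent Poisson processes superpose: combined rate λ = 1 + 2.2 = 3.2 per plate.
Over the interval, μ = 3.2 × 4 = 12.8 (a batch of 4 plates = 4 plates).
P(N = 11) = e^(−12.8) · 12.8^11/11! ≈ 0.1045.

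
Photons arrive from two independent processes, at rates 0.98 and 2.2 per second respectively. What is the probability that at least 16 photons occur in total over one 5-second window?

0.5233

Independent Poisson processes superpose: combined rate λ = 0.98 + 2.2 = 3.18 per second.
Over the interval, μ = 3.18 × 5 = 15.9 (a 5-second window = 5 seconds).
P(N ≥ 16) = 1 − P(N ≤ 15) ≈ 0.5233.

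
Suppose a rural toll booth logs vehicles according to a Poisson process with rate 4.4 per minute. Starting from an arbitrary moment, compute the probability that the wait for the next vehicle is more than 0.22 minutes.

The wait for the next event is exponential with rate λ = 4.4 per minute.
P(T > 0.22) = e^(−λt) = e^(−4.4 × 0.22) = e^(−0.968) ≈ 0.3798.

0.3798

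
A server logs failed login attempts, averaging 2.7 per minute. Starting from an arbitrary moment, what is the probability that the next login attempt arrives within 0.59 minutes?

0.7967

Inter-arrival times are exponential with rate λ = 2.7 per minute.
P(T ≤ 0.59) = 1 − e^(−λt) = 1 − e^(−2.7 × 0.59) = 1 − e^(−1.593) ≈ 0.7967.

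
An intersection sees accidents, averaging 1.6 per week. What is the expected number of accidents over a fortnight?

3.2

E[N] = λt = 1.6 × 2 = 3.2 (a fortnight = 2 weeks).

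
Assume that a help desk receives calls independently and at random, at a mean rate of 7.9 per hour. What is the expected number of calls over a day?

189.6

E[N] = λt = 7.9 × 24 = 189.6 (a day = 24 hours).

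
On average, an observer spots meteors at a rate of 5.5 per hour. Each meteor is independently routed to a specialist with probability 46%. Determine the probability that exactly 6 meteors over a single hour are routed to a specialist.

0.0290

Thinning: the meteors that are routed to a specialist themselves form a Poisson process with rate 0.46 × 5.5 = 2.53 per hour.
So μ = 2.53.
P(N = 6) = e^(−2.53) · 2.53^6/6! ≈ 0.0290.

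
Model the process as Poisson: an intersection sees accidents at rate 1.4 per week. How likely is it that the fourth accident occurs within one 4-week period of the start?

Over the interval, μ = 1.4 × 4 = 5.6 (a 4-week period = 4 weeks).
The fourth arrival falls in the interval iff at least 4 events occur there: P(S_4 ≤ t) = P(N ≥ 4) = 1 − P(N ≤ 3) ≈ 0.8094.

0.8094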